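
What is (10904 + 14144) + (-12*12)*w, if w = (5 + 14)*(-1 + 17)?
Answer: -18728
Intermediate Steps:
w = 304 (w = 19*16 = 304)
(10904 + 14144) + (-12*12)*w = (10904 + 14144) - 12*12*304 = 25048 - 144*304 = 25048 - 43776 = -18728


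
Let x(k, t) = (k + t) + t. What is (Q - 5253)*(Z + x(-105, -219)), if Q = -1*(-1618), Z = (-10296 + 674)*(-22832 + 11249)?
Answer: -405124686705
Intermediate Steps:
x(k, t) = k + 2*t
Z = 111451626 (Z = -9622*(-11583) = 111451626)
Q = 1618
(Q - 5253)*(Z + x(-105, -219)) = (1618 - 5253)*(111451626 + (-105 + 2*(-219))) = -3635*(111451626 + (-105 - 438)) = -3635*(111451626 - 543) = -3635*111451083 = -405124686705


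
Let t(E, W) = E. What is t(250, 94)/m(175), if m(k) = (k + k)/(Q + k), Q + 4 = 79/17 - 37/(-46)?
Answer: 689925/5474 ≈ 126.04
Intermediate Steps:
Q = 1135/782 (Q = -4 + (79/17 - 37/(-46)) = -4 + (79*(1/17) - 37*(-1/46)) = -4 + (79/17 + 37/46) = -4 + 4263/782 = 1135/782 ≈ 1.4514)
m(k) = 2*k/(1135/782 + k) (m(k) = (k + k)/(1135/782 + k) = (2*k)/(1135/782 + k) = 2*k/(1135/782 + k))
t(250, 94)/m(175) = 250/((1564*175/(1135 + 782*175))) = 250/((1564*175/(1135 + 136850))) = 250/((1564*175/137985)) = 250/((1564*175*(1/137985))) = 250/(54740/27597) = 250*(27597/54740) = 689925/5474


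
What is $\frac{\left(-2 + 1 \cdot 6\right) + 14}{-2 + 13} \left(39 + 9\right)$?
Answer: $\frac{864}{11} \approx 78.545$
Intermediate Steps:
$\frac{\left(-2 + 1 \cdot 6\right) + 14}{-2 + 13} \left(39 + 9\right) = \frac{\left(-2 + 6\right) + 14}{11} \cdot 48 = \left(4 + 14\right) \frac{1}{11} \cdot 48 = 18 \cdot \frac{1}{11} \cdot 48 = \frac{18}{11} \cdot 48 = \frac{864}{11}$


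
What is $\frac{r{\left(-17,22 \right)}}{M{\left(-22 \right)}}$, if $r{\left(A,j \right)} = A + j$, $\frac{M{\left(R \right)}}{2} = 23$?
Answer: $\frac{5}{46} \approx 0.1087$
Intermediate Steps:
$M{\left(R \right)} = 46$ ($M{\left(R \right)} = 2 \cdot 23 = 46$)
$\frac{r{\left(-17,22 \right)}}{M{\left(-22 \right)}} = \frac{-17 + 22}{46} = 5 \cdot \frac{1}{46} = \frac{5}{46}$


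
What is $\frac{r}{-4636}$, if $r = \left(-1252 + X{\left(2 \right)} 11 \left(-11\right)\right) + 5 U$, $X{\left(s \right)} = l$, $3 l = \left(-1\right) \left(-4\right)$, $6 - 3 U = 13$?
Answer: $\frac{75}{244} \approx 0.30738$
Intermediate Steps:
$U = - \frac{7}{3}$ ($U = 2 - \frac{13}{3} = - \frac{7}{3} \approx -2.3333$)
$l = \frac{4}{3}$ ($l = \frac{\left(-1\right) \left(-4\right)}{3} = \frac{1}{3} \cdot 4 = \frac{4}{3} \approx 1.3333$)
$X{\left(s \right)} = \frac{4}{3}$
$r = -1425$ ($r = \left(-1252 + \frac{4}{3} \cdot 11 \left(-11\right)\right) + 5 \left(- \frac{7}{3}\right) = \left(-1252 + \frac{44}{3} \left(-11\right)\right) - \frac{35}{3} = \left(-1252 - \frac{484}{3}\right) - \frac{35}{3} = - \frac{4240}{3} - \frac{35}{3} = -1425$)
$\frac{r}{-4636} = - \frac{1425}{-4636} = \left(-1425\right) \left(- \frac{1}{4636}\right) = \frac{75}{244}$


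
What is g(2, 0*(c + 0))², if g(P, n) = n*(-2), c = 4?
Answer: 0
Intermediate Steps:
g(P, n) = -2*n
g(2, 0*(c + 0))² = (-0*(4 + 0))² = (-0*4)² = (-2*0)² = 0² = 0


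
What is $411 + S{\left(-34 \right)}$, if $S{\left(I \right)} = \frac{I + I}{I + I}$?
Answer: $412$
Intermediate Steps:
$S{\left(I \right)} = 1$ ($S{\left(I \right)} = \frac{2 I}{2 I} = 2 I \frac{1}{2 I} = 1$)
$411 + S{\left(-34 \right)} = 411 + 1 = 412$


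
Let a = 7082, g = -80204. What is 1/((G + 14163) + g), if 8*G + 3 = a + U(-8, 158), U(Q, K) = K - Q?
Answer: -8/521083 ≈ -1.5353e-5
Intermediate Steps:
G = 7245/8 (G = -3/8 + (7082 + (158 - 1*(-8)))/8 = -3/8 + (7082 + (158 + 8))/8 = -3/8 + (7082 + 166)/8 = -3/8 + (⅛)*7248 = -3/8 + 906 = 7245/8 ≈ 905.63)
1/((G + 14163) + g) = 1/((7245/8 + 14163) - 80204) = 1/(120549/8 - 80204) = 1/(-521083/8) = -8/521083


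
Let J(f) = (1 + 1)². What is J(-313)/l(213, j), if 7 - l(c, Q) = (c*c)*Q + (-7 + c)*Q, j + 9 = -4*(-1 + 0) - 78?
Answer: 1/945683 ≈ 1.0574e-6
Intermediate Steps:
J(f) = 4 (J(f) = 2² = 4)
j = -83 (j = -9 + (-4*(-1 + 0) - 78) = -9 + (-4*(-1) - 78) = -9 + (4 - 78) = -9 - 74 = -83)
l(c, Q) = 7 - Q*c² - Q*(-7 + c) (l(c, Q) = 7 - ((c*c)*Q + (-7 + c)*Q) = 7 - (c²*Q + Q*(-7 + c)) = 7 - (Q*c² + Q*(-7 + c)) = 7 + (-Q*c² - Q*(-7 + c)) = 7 - Q*c² - Q*(-7 + c))
J(-313)/l(213, j) = 4/(7 + 7*(-83) - 1*(-83)*213 - 1*(-83)*213²) = 4/(7 - 581 + 17679 - 1*(-83)*45369) = 4/(7 - 581 + 17679 + 3765627) = 4/3782732 = 4*(1/3782732) = 1/945683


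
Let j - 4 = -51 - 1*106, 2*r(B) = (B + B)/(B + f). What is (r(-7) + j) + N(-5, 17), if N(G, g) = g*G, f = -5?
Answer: -2849/12 ≈ -237.42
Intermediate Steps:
r(B) = B/(-5 + B) (r(B) = ((B + B)/(B - 5))/2 = ((2*B)/(-5 + B))/2 = (2*B/(-5 + B))/2 = B/(-5 + B))
j = -153 (j = 4 + (-51 - 1*106) = 4 + (-51 - 106) = 4 - 157 = -153)
N(G, g) = G*g
(r(-7) + j) + N(-5, 17) = (-7/(-5 - 7) - 153) - 5*17 = (-7/(-12) - 153) - 85 = (-7*(-1/12) - 153) - 85 = (7/12 - 153) - 85 = -1829/12 - 85 = -2849/12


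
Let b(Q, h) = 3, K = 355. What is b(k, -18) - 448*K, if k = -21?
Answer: -159037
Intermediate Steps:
b(k, -18) - 448*K = 3 - 448*355 = 3 - 159040 = -159037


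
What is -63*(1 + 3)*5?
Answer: -1260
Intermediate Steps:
-63*(1 + 3)*5 = -252*5 = -63*20 = -1260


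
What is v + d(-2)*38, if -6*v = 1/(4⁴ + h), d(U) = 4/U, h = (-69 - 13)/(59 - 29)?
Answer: -577453/7598 ≈ -76.001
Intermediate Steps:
h = -41/15 (h = -82/30 = -82*1/30 = -41/15 ≈ -2.7333)
v = -5/7598 (v = -1/(6*(4⁴ - 41/15)) = -1/(6*(256 - 41/15)) = -1/(6*3799/15) = -⅙*15/3799 = -5/7598 ≈ -0.00065807)
v + d(-2)*38 = -5/7598 + (4/(-2))*38 = -5/7598 + (4*(-½))*38 = -5/7598 - 2*38 = -5/7598 - 76 = -577453/7598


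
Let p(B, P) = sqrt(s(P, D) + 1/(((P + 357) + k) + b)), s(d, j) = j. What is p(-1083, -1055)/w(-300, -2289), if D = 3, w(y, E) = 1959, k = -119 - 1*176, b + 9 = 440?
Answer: sqrt(946970)/1100958 ≈ 0.00088389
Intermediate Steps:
b = 431 (b = -9 + 440 = 431)
k = -295 (k = -119 - 176 = -295)
p(B, P) = sqrt(3 + 1/(493 + P)) (p(B, P) = sqrt(3 + 1/(((P + 357) - 295) + 431)) = sqrt(3 + 1/(((357 + P) - 295) + 431)) = sqrt(3 + 1/((62 + P) + 431)) = sqrt(3 + 1/(493 + P)))
p(-1083, -1055)/w(-300, -2289) = sqrt((1480 + 3*(-1055))/(493 - 1055))/1959 = sqrt((1480 - 3165)/(-562))*(1/1959) = sqrt(-1/562*(-1685))*(1/1959) = sqrt(1685/562)*(1/1959) = (sqrt(946970)/562)*(1/1959) = sqrt(946970)/1100958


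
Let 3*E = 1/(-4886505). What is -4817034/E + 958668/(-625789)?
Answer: 44190329398106635722/625789 ≈ 7.0615e+13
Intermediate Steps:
E = -1/14659515 (E = (⅓)/(-4886505) = (⅓)*(-1/4886505) = -1/14659515 ≈ -6.8215e-8)
-4817034/E + 958668/(-625789) = -4817034/(-1/14659515) + 958668/(-625789) = -4817034*(-14659515) + 958668*(-1/625789) = 70615382178510 - 958668/625789 = 44190329398106635722/625789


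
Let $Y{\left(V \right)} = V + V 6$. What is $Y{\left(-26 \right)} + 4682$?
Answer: $4500$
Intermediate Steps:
$Y{\left(V \right)} = 7 V$ ($Y{\left(V \right)} = V + 6 V = 7 V$)
$Y{\left(-26 \right)} + 4682 = 7 \left(-26\right) + 4682 = -182 + 4682 = 4500$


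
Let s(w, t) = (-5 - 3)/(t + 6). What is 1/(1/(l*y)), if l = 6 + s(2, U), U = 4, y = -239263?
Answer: -6220838/5 ≈ -1.2442e+6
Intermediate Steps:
s(w, t) = -8/(6 + t)
l = 26/5 (l = 6 - 8/(6 + 4) = 6 - 8/10 = 6 - 8*1/10 = 6 - 4/5 = 26/5 ≈ 5.2000)
1/(1/(l*y)) = 1/(1/((26/5)*(-239263))) = 1/(1/(-6220838/5)) = 1/(-5/6220838) = -6220838/5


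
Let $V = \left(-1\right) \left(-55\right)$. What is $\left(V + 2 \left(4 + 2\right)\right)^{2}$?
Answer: $4489$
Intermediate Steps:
$V = 55$
$\left(V + 2 \left(4 + 2\right)\right)^{2} = \left(55 + 2 \left(4 + 2\right)\right)^{2} = \left(55 + 2 \cdot 6\right)^{2} = \left(55 + 12\right)^{2} = 67^{2} = 4489$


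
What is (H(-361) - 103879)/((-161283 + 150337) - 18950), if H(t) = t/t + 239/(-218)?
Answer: 22645643/6517328 ≈ 3.4747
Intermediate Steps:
H(t) = -21/218 (H(t) = 1 + 239*(-1/218) = 1 - 239/218 = -21/218)
(H(-361) - 103879)/((-161283 + 150337) - 18950) = (-21/218 - 103879)/((-161283 + 150337) - 18950) = -22645643/(218*(-10946 - 18950)) = -22645643/218/(-29896) = -22645643/218*(-1/29896) = 22645643/6517328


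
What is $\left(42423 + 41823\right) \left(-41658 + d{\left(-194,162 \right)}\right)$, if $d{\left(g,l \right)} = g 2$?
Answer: $-3542207316$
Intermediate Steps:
$d{\left(g,l \right)} = 2 g$
$\left(42423 + 41823\right) \left(-41658 + d{\left(-194,162 \right)}\right) = \left(42423 + 41823\right) \left(-41658 + 2 \left(-194\right)\right) = 84246 \left(-41658 - 388\right) = 84246 \left(-42046\right) = -3542207316$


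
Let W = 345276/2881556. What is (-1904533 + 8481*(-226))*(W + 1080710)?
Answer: -2974955627939008651/720389 ≈ -4.1297e+12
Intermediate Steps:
W = 86319/720389 (W = 345276*(1/2881556) = 86319/720389 ≈ 0.11982)
(-1904533 + 8481*(-226))*(W + 1080710) = (-1904533 + 8481*(-226))*(86319/720389 + 1080710) = (-1904533 - 1916706)*(778531682509/720389) = -3821239*778531682509/720389 = -2974955627939008651/720389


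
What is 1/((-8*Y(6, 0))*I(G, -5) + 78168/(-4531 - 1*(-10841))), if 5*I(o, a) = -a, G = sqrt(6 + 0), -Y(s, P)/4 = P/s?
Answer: 3155/39084 ≈ 0.080724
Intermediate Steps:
Y(s, P) = -4*P/s
G = sqrt(6) ≈ 2.4495
I(o, a) = -a/5 (I(o, a) = (-a)/5 = -a/5)
1/((-8*Y(6, 0))*I(G, -5) + 78168/(-4531 - 1*(-10841))) = 1/((-(-32)*0/6)*(-1/5*(-5)) + 78168/(-4531 - 1*(-10841))) = 1/(-(-32)*0/6*1 + 78168/(-4531 + 10841)) = 1/(-8*0*1 + 78168/6310) = 1/(0*1 + 78168*(1/6310)) = 1/(0 + 39084/3155) = 1/(39084/3155) = 3155/39084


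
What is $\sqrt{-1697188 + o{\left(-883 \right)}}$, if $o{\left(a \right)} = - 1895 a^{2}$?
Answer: $3 i \sqrt{164356427} \approx 38461.0 i$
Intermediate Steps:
$\sqrt{-1697188 + o{\left(-883 \right)}} = \sqrt{-1697188 - 1895 \left(-883\right)^{2}} = \sqrt{-1697188 - 1477510655} = \sqrt{-1479207843} = 3 i \sqrt{164356427}$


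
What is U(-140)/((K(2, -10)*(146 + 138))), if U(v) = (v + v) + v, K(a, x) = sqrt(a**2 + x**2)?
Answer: -105*sqrt(26)/3692 ≈ -0.14502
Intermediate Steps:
U(v) = 3*v (U(v) = 2*v + v = 3*v)
U(-140)/((K(2, -10)*(146 + 138))) = (3*(-140))/((sqrt(2**2 + (-10)**2)*(146 + 138))) = -420*1/(284*sqrt(4 + 100)) = -420*sqrt(26)/14768 = -105*sqrt(26)/3692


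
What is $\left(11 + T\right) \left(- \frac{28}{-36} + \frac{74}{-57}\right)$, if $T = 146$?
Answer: $- \frac{13973}{171} \approx -81.714$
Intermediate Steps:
$\left(11 + T\right) \left(- \frac{28}{-36} + \frac{74}{-57}\right) = \left(11 + 146\right) \left(- \frac{28}{-36} + \frac{74}{-57}\right) = 157 \left(\left(-28\right) \left(- \frac{1}{36}\right) + 74 \left(- \frac{1}{57}\right)\right) = 157 \left(\frac{7}{9} - \frac{74}{57}\right) = 157 \left(- \frac{89}{171}\right) = - \frac{13973}{171}$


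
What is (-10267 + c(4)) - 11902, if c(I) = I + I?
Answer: -22161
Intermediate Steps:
c(I) = 2*I
(-10267 + c(4)) - 11902 = (-10267 + 2*4) - 11902 = (-10267 + 8) - 11902 = -10259 - 11902 = -22161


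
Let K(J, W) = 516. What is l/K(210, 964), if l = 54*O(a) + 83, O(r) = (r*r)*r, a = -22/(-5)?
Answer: 585367/64500 ≈ 9.0755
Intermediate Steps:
a = 22/5 (a = -22*(-1/5) = 22/5 ≈ 4.4000)
O(r) = r**3 (O(r) = r**2*r = r**3)
l = 585367/125 (l = 54*(22/5)**3 + 83 = 54*(10648/125) + 83 = 574992/125 + 83 = 585367/125 ≈ 4682.9)
l/K(210, 964) = (585367/125)/516 = (585367/125)*(1/516) = 585367/64500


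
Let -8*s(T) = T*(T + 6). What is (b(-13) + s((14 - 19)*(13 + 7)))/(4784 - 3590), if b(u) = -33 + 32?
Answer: -196/199 ≈ -0.98492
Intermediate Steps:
s(T) = -T*(6 + T)/8 (s(T) = -T*(T + 6)/8 = -T*(6 + T)/8)
b(u) = -1
(b(-13) + s((14 - 19)*(13 + 7)))/(4784 - 3590) = (-1 - (14 - 19)*(13 + 7)*(6 + (14 - 19)*(13 + 7))/8)/(4784 - 3590) = (-1 - (-5*20)*(6 - 5*20)/8)/1194 = (-1 - 1/8*(-100)*(6 - 100))*(1/1194) = (-1 - 1/8*(-100)*(-94))*(1/1194) = (-1 - 1175)*(1/1194) = -1176*1/1194 = -196/199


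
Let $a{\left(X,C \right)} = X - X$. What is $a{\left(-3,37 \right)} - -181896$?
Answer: $181896$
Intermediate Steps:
$a{\left(X,C \right)} = 0$
$a{\left(-3,37 \right)} - -181896 = 0 - -181896 = 0 + 181896 = 181896$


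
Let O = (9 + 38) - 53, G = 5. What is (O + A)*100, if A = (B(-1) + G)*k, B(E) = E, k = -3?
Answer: -1800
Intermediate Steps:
O = -6 (O = 47 - 53 = -6)
A = -12 (A = (-1 + 5)*(-3) = 4*(-3) = -12)
(O + A)*100 = (-6 - 12)*100 = -18*100 = -1800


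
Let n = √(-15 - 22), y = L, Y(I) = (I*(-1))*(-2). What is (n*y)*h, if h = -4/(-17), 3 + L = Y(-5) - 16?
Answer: -116*I*√37/17 ≈ -41.506*I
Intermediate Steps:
Y(I) = 2*I (Y(I) = -I*(-2) = 2*I)
L = -29 (L = -3 + (2*(-5) - 16) = -3 + (-10 - 16) = -3 - 26 = -29)
h = 4/17 (h = -4*(-1/17) = 4/17 ≈ 0.23529)
y = -29
n = I*√37 (n = √(-37) = I*√37 ≈ 6.0828*I)
(n*y)*h = ((I*√37)*(-29))*(4/17) = -29*I*√37*(4/17) = -116*I*√37/17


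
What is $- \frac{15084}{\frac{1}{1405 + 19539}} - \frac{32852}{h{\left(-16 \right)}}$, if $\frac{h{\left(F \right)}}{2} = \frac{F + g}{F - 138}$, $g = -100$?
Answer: $- \frac{9162291985}{29} \approx -3.1594 \cdot 10^{8}$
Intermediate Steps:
$h{\left(F \right)} = \frac{2 \left(-100 + F\right)}{-138 + F}$ ($h{\left(F \right)} = 2 \frac{F - 100}{F - 138} = 2 \frac{-100 + F}{-138 + F} = \frac{2 \left(-100 + F\right)}{-138 + F}$)
$- \frac{15084}{\frac{1}{1405 + 19539}} - \frac{32852}{h{\left(-16 \right)}} = - \frac{15084}{\frac{1}{1405 + 19539}} - \frac{32852}{2 \frac{1}{-138 - 16} \left(-100 - 16\right)} = - \frac{15084}{\frac{1}{20944}} - \frac{32852}{2 \frac{1}{-154} \left(-116\right)} = - 15084 \frac{1}{\frac{1}{20944}} - \frac{32852}{2 \left(- \frac{1}{154}\right) \left(-116\right)} = \left(-15084\right) 20944 - \frac{32852}{\frac{116}{77}} = -315919296 - \frac{632401}{29} = - \frac{9162291985}{29}$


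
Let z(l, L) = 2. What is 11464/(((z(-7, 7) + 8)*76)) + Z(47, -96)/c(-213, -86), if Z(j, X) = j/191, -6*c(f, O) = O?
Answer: 11782624/780235 ≈ 15.101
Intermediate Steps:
c(f, O) = -O/6
Z(j, X) = j/191 (Z(j, X) = j*(1/191) = j/191)
11464/(((z(-7, 7) + 8)*76)) + Z(47, -96)/c(-213, -86) = 11464/(((2 + 8)*76)) + ((1/191)*47)/((-⅙*(-86))) = 11464/((10*76)) + 47/(191*(43/3)) = 11464/760 + (47/191)*(3/43) = 11464*(1/760) + 141/8213 = 1433/95 + 141/8213 = 11782624/780235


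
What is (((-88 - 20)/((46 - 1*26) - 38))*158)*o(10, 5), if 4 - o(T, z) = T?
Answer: -5688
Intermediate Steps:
o(T, z) = 4 - T
(((-88 - 20)/((46 - 1*26) - 38))*158)*o(10, 5) = (((-88 - 20)/((46 - 1*26) - 38))*158)*(4 - 1*10) = (-108/((46 - 26) - 38)*158)*(4 - 10) = (-108/(20 - 38)*158)*(-6) = (-108/(-18)*158)*(-6) = (-108*(-1/18)*158)*(-6) = (6*158)*(-6) = 948*(-6) = -5688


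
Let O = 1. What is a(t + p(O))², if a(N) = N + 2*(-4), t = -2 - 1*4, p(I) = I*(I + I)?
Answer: 144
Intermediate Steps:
p(I) = 2*I² (p(I) = I*(2*I) = 2*I²)
t = -6 (t = -2 - 4 = -6)
a(N) = -8 + N (a(N) = N - 8 = -8 + N)
a(t + p(O))² = (-8 + (-6 + 2*1²))² = (-8 + (-6 + 2*1))² = (-8 + (-6 + 2))² = (-8 - 4)² = (-12)² = 144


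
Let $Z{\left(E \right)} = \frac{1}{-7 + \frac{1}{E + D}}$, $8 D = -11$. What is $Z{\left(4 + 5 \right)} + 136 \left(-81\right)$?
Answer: $- \frac{4615765}{419} \approx -11016.0$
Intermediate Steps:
$D = - \frac{11}{8}$ ($D = \frac{1}{8} \left(-11\right) = - \frac{11}{8} \approx -1.375$)
$Z{\left(E \right)} = \frac{1}{-7 + \frac{1}{- \frac{11}{8} + E}}$ ($Z{\left(E \right)} = \frac{1}{-7 + \frac{1}{E - \frac{11}{8}}} = \frac{1}{-7 + \frac{1}{- \frac{11}{8} + E}}$)
$Z{\left(4 + 5 \right)} + 136 \left(-81\right) = \frac{11 - 8 \left(4 + 5\right)}{-85 + 56 \left(4 + 5\right)} + 136 \left(-81\right) = \frac{11 - 72}{-85 + 56 \cdot 9} - 11016 = \frac{11 - 72}{-85 + 504} - 11016 = \frac{1}{419} \left(-61\right) - 11016 = - \frac{61}{419} - 11016 = - \frac{4615765}{419}$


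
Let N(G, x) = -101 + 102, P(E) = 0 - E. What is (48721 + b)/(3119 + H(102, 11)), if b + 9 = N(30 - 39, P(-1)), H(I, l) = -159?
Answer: 48713/2960 ≈ 16.457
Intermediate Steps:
P(E) = -E
N(G, x) = 1
b = -8 (b = -9 + 1 = -8)
(48721 + b)/(3119 + H(102, 11)) = (48721 - 8)/(3119 - 159) = 48713/2960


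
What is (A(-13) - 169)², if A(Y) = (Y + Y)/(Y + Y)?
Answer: 28224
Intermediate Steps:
A(Y) = 1 (A(Y) = (2*Y)/((2*Y)) = (2*Y)*(1/(2*Y)) = 1)
(A(-13) - 169)² = (1 - 169)² = (-168)² = 28224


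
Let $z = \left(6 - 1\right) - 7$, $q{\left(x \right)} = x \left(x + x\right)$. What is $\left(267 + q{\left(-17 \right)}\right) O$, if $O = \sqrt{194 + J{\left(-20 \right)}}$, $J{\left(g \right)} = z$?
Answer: $6760 \sqrt{3} \approx 11709.0$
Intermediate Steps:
$q{\left(x \right)} = 2 x^{2}$ ($q{\left(x \right)} = x 2 x = 2 x^{2}$)
$z = -2$ ($z = 5 - 7 = -2$)
$J{\left(g \right)} = -2$
$O = 8 \sqrt{3}$ ($O = \sqrt{194 - 2} = \sqrt{192} = 8 \sqrt{3} \approx 13.856$)
$\left(267 + q{\left(-17 \right)}\right) O = \left(267 + 2 \left(-17\right)^{2}\right) 8 \sqrt{3} = \left(267 + 2 \cdot 289\right) 8 \sqrt{3} = \left(267 + 578\right) 8 \sqrt{3} = 845 \cdot 8 \sqrt{3} = 6760 \sqrt{3}$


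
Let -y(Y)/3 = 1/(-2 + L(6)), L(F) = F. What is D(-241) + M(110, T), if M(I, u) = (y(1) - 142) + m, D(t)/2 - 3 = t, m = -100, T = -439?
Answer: -2875/4 ≈ -718.75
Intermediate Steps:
y(Y) = -¾ (y(Y) = -3/(-2 + 6) = -3/4 = -3*¼ = -¾)
D(t) = 6 + 2*t
M(I, u) = -971/4 (M(I, u) = (-¾ - 142) - 100 = -571/4 - 100 = -971/4)
D(-241) + M(110, T) = (6 + 2*(-241)) - 971/4 = (6 - 482) - 971/4 = -476 - 971/4 = -2875/4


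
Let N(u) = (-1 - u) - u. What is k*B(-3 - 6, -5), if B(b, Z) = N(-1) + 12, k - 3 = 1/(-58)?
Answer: 2249/58 ≈ 38.776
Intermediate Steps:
k = 173/58 (k = 3 + 1/(-58) = 3 - 1/58 = 173/58 ≈ 2.9828)
N(u) = -1 - 2*u
B(b, Z) = 13 (B(b, Z) = (-1 - 2*(-1)) + 12 = (-1 + 2) + 12 = 1 + 12 = 13)
k*B(-3 - 6, -5) = (173/58)*13 = 2249/58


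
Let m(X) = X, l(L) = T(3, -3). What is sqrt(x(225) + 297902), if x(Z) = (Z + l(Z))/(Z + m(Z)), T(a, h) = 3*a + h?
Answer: sqrt(268112262)/30 ≈ 545.80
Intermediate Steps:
T(a, h) = h + 3*a
l(L) = 6 (l(L) = -3 + 3*3 = -3 + 9 = 6)
x(Z) = (6 + Z)/(2*Z) (x(Z) = (Z + 6)/(Z + Z) = (6 + Z)/((2*Z)) = (6 + Z)*(1/(2*Z)) = (6 + Z)/(2*Z))
sqrt(x(225) + 297902) = sqrt((1/2)*(6 + 225)/225 + 297902) = sqrt((1/2)*(1/225)*231 + 297902) = sqrt(77/150 + 297902) = sqrt(44685377/150) = sqrt(268112262)/30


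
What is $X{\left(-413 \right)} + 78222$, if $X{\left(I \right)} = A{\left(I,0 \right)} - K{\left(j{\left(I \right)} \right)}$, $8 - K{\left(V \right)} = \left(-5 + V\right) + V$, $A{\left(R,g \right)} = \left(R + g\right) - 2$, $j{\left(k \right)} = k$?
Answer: $76968$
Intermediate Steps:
$A{\left(R,g \right)} = -2 + R + g$ ($A{\left(R,g \right)} = \left(R + g\right) - 2 = -2 + R + g$)
$K{\left(V \right)} = 13 - 2 V$ ($K{\left(V \right)} = 8 - \left(\left(-5 + V\right) + V\right) = 8 - \left(-5 + 2 V\right) = 13 - 2 V$)
$X{\left(I \right)} = -15 + 3 I$ ($X{\left(I \right)} = \left(-2 + I + 0\right) - \left(13 - 2 I\right) = \left(-2 + I\right) + \left(-13 + 2 I\right) = -15 + 3 I$)
$X{\left(-413 \right)} + 78222 = \left(-15 + 3 \left(-413\right)\right) + 78222 = \left(-15 - 1239\right) + 78222 = -1254 + 78222 = 76968$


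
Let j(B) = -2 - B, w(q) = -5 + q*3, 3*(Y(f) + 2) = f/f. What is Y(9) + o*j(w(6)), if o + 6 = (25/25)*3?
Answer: 130/3 ≈ 43.333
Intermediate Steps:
Y(f) = -5/3 (Y(f) = -2 + (f/f)/3 = -2 + (1/3)*1 = -2 + 1/3 = -5/3)
w(q) = -5 + 3*q
o = -3 (o = -6 + (25/25)*3 = -6 + (25*(1/25))*3 = -6 + 1*3 = -6 + 3 = -3)
Y(9) + o*j(w(6)) = -5/3 - 3*(-2 - (-5 + 3*6)) = -5/3 - 3*(-2 - (-5 + 18)) = -5/3 - 3*(-2 - 1*13) = -5/3 - 3*(-2 - 13) = -5/3 - 3*(-15) = -5/3 + 45 = 130/3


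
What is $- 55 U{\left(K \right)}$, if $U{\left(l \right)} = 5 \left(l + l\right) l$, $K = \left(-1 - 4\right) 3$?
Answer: $-123750$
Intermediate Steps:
$K = -15$ ($K = \left(-5\right) 3 = -15$)
$U{\left(l \right)} = 10 l^{2}$ ($U{\left(l \right)} = 5 \cdot 2 l l = 10 l l = 10 l^{2}$)
$- 55 U{\left(K \right)} = - 55 \cdot 10 \left(-15\right)^{2} = - 55 \cdot 10 \cdot 225 = \left(-55\right) 2250 = -123750$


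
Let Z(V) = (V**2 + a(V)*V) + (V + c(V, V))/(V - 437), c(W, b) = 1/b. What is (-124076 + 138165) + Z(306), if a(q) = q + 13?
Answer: 8231125517/40086 ≈ 2.0534e+5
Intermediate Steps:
a(q) = 13 + q
Z(V) = V**2 + V*(13 + V) + (V + 1/V)/(-437 + V) (Z(V) = (V**2 + (13 + V)*V) + (V + 1/V)/(V - 437) = (V**2 + V*(13 + V)) + (V + 1/V)/(-437 + V) = V**2 + V*(13 + V) + (V + 1/V)/(-437 + V))
(-124076 + 138165) + Z(306) = (-124076 + 138165) + (1 - 5680*306**2 - 861*306**3 + 2*306**4)/(306*(-437 + 306)) = 14089 + (1/306)*(1 - 5680*93636 - 861*28652616 + 2*8767700496)/(-131) = 14089 + (1/306)*(-1/131)*(1 - 531852480 - 24669902376 + 17535400992) = 14089 + (1/306)*(-1/131)*(-7666353863) = 14089 + 7666353863/40086 = 8231125517/40086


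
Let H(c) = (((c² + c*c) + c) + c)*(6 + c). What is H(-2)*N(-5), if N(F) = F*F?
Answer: 400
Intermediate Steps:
N(F) = F²
H(c) = (6 + c)*(2*c + 2*c²) (H(c) = (((c² + c²) + c) + c)*(6 + c) = ((2*c² + c) + c)*(6 + c) = ((c + 2*c²) + c)*(6 + c) = (2*c + 2*c²)*(6 + c) = (6 + c)*(2*c + 2*c²))
H(-2)*N(-5) = (2*(-2)*(6 + (-2)² + 7*(-2)))*(-5)² = (2*(-2)*(6 + 4 - 14))*25 = (2*(-2)*(-4))*25 = 16*25 = 400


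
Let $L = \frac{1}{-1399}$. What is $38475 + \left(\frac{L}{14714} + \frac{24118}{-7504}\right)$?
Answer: $\frac{212239204072941}{5516749448} \approx 38472.0$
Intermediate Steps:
$L = - \frac{1}{1399} \approx -0.0007148$
$38475 + \left(\frac{L}{14714} + \frac{24118}{-7504}\right) = 38475 + \left(- \frac{1}{1399 \cdot 14714} + \frac{24118}{-7504}\right) = 38475 + \left(\left(- \frac{1}{1399}\right) \frac{1}{14714} + 24118 \left(- \frac{1}{7504}\right)\right) = 38475 - \frac{17730938859}{5516749448} = \frac{212239204072941}{5516749448}$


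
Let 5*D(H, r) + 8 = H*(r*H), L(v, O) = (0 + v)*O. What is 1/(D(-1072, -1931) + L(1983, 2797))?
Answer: -5/2191342057 ≈ -2.2817e-9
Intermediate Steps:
L(v, O) = O*v (L(v, O) = v*O = O*v)
D(H, r) = -8/5 + r*H²/5 (D(H, r) = -8/5 + (H*(r*H))/5 = -8/5 + (H*(H*r))/5 = -8/5 + (r*H²)/5 = -8/5 + r*H²/5)
1/(D(-1072, -1931) + L(1983, 2797)) = 1/((-8/5 + (⅕)*(-1931)*(-1072)²) + 2797*1983) = 1/((-8/5 + (⅕)*(-1931)*1149184) + 5546451) = 1/((-8/5 - 2219074304/5) + 5546451) = 1/(-2219074312/5 + 5546451) = 1/(-2191342057/5) = -5/2191342057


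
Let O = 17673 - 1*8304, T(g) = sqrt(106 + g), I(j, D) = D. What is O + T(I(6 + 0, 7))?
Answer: 9369 + sqrt(113) ≈ 9379.6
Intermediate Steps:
O = 9369 (O = 17673 - 8304 = 9369)
O + T(I(6 + 0, 7)) = 9369 + sqrt(106 + 7) = 9369 + sqrt(113)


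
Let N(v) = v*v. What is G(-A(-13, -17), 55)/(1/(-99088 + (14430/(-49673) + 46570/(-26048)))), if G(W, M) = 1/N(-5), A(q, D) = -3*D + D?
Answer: -4931188418577/1244117600 ≈ -3963.6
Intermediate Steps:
N(v) = v²
A(q, D) = -2*D
G(W, M) = 1/25 (G(W, M) = 1/((-5)²) = 1/25)
G(-A(-13, -17), 55)/(1/(-99088 + (14430/(-49673) + 46570/(-26048)))) = 1/(25*(1/(-99088 + (14430/(-49673) + 46570/(-26048))))) = 1/(25*(1/(-99088 + (14430*(-1/49673) + 46570*(-1/26048))))) = 1/(25*(1/(-99088 + (-1110/3821 - 23285/13024)))) = 1/(25*(1/(-99088 - 103428625/49764704))) = 1/(25*(1/(-4931188418577/49764704))) = 1/(25*(-49764704/4931188418577)) = (1/25)*(-4931188418577/49764704) = -4931188418577/1244117600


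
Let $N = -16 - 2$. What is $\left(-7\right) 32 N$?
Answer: $4032$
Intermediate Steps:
$N = -18$
$\left(-7\right) 32 N = \left(-7\right) 32 \left(-18\right) = \left(-224\right) \left(-18\right) = 4032$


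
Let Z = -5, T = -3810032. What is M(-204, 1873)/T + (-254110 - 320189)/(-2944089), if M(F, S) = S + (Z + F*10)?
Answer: 60794554191/311585369468 ≈ 0.19511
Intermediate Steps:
M(F, S) = -5 + S + 10*F (M(F, S) = S + (-5 + F*10) = S + (-5 + 10*F) = -5 + S + 10*F)
M(-204, 1873)/T + (-254110 - 320189)/(-2944089) = (-5 + 1873 + 10*(-204))/(-3810032) + (-254110 - 320189)/(-2944089) = (-5 + 1873 - 2040)*(-1/3810032) - 574299*(-1/2944089) = -172*(-1/3810032) + 63811/327121 = 43/952508 + 63811/327121 = 60794554191/311585369468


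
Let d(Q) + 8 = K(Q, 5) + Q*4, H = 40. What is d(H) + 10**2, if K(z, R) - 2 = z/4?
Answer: 264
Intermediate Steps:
K(z, R) = 2 + z/4
d(Q) = -6 + 17*Q/4 (d(Q) = -8 + ((2 + Q/4) + Q*4) = -8 + ((2 + Q/4) + 4*Q) = -8 + (2 + 17*Q/4) = -6 + 17*Q/4)
d(H) + 10**2 = (-6 + (17/4)*40) + 10**2 = (-6 + 170) + 100 = 164 + 100 = 264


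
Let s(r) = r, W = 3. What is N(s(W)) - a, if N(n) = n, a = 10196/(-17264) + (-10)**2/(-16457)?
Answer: 255465729/71028412 ≈ 3.5967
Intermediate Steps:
a = -42380493/71028412 (a = 10196*(-1/17264) + 100*(-1/16457) = -2549/4316 - 100/16457 = -42380493/71028412 ≈ -0.59667)
N(s(W)) - a = 3 - 1*(-42380493/71028412) = 3 + 42380493/71028412 = 255465729/71028412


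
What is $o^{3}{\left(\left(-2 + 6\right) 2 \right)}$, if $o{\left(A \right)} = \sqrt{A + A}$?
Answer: $64$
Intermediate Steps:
$o{\left(A \right)} = \sqrt{2} \sqrt{A}$ ($o{\left(A \right)} = \sqrt{2 A} = \sqrt{2} \sqrt{A}$)
$o^{3}{\left(\left(-2 + 6\right) 2 \right)} = \left(\sqrt{2} \sqrt{\left(-2 + 6\right) 2}\right)^{3} = \left(\sqrt{2} \sqrt{4 \cdot 2}\right)^{3} = \left(\sqrt{2} \sqrt{8}\right)^{3} = \left(\sqrt{2} \cdot 2 \sqrt{2}\right)^{3} = 4^{3} = 64$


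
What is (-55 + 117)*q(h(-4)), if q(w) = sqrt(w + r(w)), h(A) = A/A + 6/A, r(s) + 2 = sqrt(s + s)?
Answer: 31*sqrt(-10 + 4*I) ≈ 19.239 + 99.901*I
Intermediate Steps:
r(s) = -2 + sqrt(2)*sqrt(s) (r(s) = -2 + sqrt(s + s) = -2 + sqrt(2*s) = -2 + sqrt(2)*sqrt(s))
h(A) = 1 + 6/A
q(w) = sqrt(-2 + w + sqrt(2)*sqrt(w)) (q(w) = sqrt(w + (-2 + sqrt(2)*sqrt(w))) = sqrt(-2 + w + sqrt(2)*sqrt(w)))
(-55 + 117)*q(h(-4)) = (-55 + 117)*sqrt(-2 + (6 - 4)/(-4) + sqrt(2)*sqrt((6 - 4)/(-4))) = 62*sqrt(-2 - 1/4*2 + sqrt(2)*sqrt(-1/4*2)) = 62*sqrt(-2 - 1/2 + sqrt(2)*sqrt(-1/2)) = 62*sqrt(-2 - 1/2 + sqrt(2)*(I*sqrt(2)/2)) = 62*sqrt(-2 - 1/2 + I) = 62*sqrt(-5/2 + I)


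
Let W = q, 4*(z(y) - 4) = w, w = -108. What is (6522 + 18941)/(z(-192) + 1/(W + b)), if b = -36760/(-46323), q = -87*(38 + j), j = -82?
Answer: -4516148337452/4079261369 ≈ -1107.1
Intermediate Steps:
z(y) = -23 (z(y) = 4 + (¼)*(-108) = 4 - 27 = -23)
q = 3828 (q = -87*(38 - 82) = -87*(-44) = 3828)
W = 3828
b = 36760/46323 (b = -36760*(-1/46323) = 36760/46323 ≈ 0.79356)
(6522 + 18941)/(z(-192) + 1/(W + b)) = (6522 + 18941)/(-23 + 1/(3828 + 36760/46323)) = 25463/(-23 + 1/(177361204/46323)) = 25463/(-23 + 46323/177361204) = 25463/(-4079261369/177361204) = 25463*(-177361204/4079261369) = -4516148337452/4079261369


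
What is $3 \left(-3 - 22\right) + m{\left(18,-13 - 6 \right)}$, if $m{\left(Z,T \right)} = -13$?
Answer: $-88$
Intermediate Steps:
$3 \left(-3 - 22\right) + m{\left(18,-13 - 6 \right)} = 3 \left(-3 - 22\right) - 13 = 3 \left(-25\right) - 13 = -75 - 13 = -88$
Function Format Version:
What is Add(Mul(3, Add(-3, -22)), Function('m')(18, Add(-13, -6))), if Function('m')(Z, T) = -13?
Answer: -88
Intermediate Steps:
Add(Mul(3, Add(-3, -22)), Function('m')(18, Add(-13, -6))) = Add(Mul(3, Add(-3, -22)), -13) = Add(Mul(3, -25), -13) = Add(-75, -13) = -88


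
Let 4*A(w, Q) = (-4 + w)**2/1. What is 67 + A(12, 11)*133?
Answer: 2195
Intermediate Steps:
A(w, Q) = (-4 + w)**2/4 (A(w, Q) = ((-4 + w)**2/1)/4 = ((-4 + w)**2*1)/4 = (-4 + w)**2/4)
67 + A(12, 11)*133 = 67 + ((-4 + 12)**2/4)*133 = 67 + ((1/4)*8**2)*133 = 67 + ((1/4)*64)*133 = 67 + 16*133 = 67 + 2128 = 2195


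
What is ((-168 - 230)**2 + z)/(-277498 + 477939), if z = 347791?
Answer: 506195/200441 ≈ 2.5254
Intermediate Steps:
((-168 - 230)**2 + z)/(-277498 + 477939) = ((-168 - 230)**2 + 347791)/(-277498 + 477939) = ((-398)**2 + 347791)/200441 = (158404 + 347791)*(1/200441) = 506195*(1/200441) = 506195/200441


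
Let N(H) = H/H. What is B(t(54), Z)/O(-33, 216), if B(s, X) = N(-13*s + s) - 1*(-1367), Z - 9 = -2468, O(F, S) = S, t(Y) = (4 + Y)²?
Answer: 19/3 ≈ 6.3333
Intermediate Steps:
N(H) = 1
Z = -2459 (Z = 9 - 2468 = -2459)
B(s, X) = 1368 (B(s, X) = 1 - 1*(-1367) = 1 + 1367 = 1368)
B(t(54), Z)/O(-33, 216) = 1368/216 = 1368*(1/216) = 19/3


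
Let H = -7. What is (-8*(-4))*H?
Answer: -224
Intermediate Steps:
(-8*(-4))*H = -8*(-4)*(-7) = 32*(-7) = -224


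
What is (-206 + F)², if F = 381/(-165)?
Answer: 131262849/3025 ≈ 43393.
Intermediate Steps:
F = -127/55 (F = 381*(-1/165) = -127/55 ≈ -2.3091)
(-206 + F)² = (-206 - 127/55)² = (-11457/55)² = 131262849/3025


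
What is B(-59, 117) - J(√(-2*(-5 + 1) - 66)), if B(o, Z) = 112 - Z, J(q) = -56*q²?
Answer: -3253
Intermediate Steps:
B(-59, 117) - J(√(-2*(-5 + 1) - 66)) = (112 - 1*117) - (-56)*(√(-2*(-5 + 1) - 66))² = (112 - 117) - (-56)*(√(-2*(-4) - 66))² = -5 - (-56)*(√(8 - 66))² = -5 - (-56)*(√(-58))² = -5 - (-56)*(I*√58)² = -5 - (-56)*(-58) = -5 - 1*3248 = -5 - 3248 = -3253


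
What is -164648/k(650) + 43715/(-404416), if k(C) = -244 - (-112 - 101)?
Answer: 66584930403/12536896 ≈ 5311.1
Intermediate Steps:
k(C) = -31 (k(C) = -244 - 1*(-213) = -244 + 213 = -31)
-164648/k(650) + 43715/(-404416) = -164648/(-31) + 43715/(-404416) = -164648*(-1/31) + 43715*(-1/404416) = 164648/31 - 43715/404416 = 66584930403/12536896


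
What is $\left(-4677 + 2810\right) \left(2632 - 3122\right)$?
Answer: $914830$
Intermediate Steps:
$\left(-4677 + 2810\right) \left(2632 - 3122\right) = - 1867 \left(2632 - 3122\right) = \left(-1867\right) \left(-490\right) = 914830$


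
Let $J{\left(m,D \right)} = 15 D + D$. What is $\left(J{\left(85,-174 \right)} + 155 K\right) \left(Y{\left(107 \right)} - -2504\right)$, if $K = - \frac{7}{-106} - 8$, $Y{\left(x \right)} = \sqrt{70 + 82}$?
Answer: $- \frac{532674668}{53} - \frac{425459 \sqrt{38}}{53} \approx -1.01 \cdot 10^{7}$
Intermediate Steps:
$Y{\left(x \right)} = 2 \sqrt{38}$ ($Y{\left(x \right)} = \sqrt{152} = 2 \sqrt{38}$)
$K = - \frac{841}{106}$ ($K = \left(-7\right) \left(- \frac{1}{106}\right) - 8 = \frac{7}{106} - 8 = - \frac{841}{106} \approx -7.934$)
$J{\left(m,D \right)} = 16 D$
$\left(J{\left(85,-174 \right)} + 155 K\right) \left(Y{\left(107 \right)} - -2504\right) = \left(16 \left(-174\right) + 155 \left(- \frac{841}{106}\right)\right) \left(2 \sqrt{38} - -2504\right) = \left(-2784 - \frac{130355}{106}\right) \left(2 \sqrt{38} + 2504\right) = - \frac{425459 \left(2504 + 2 \sqrt{38}\right)}{106} = - \frac{532674668}{53} - \frac{425459 \sqrt{38}}{53}$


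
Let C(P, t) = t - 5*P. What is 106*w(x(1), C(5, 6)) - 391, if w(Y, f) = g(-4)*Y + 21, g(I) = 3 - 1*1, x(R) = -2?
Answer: 1411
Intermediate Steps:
g(I) = 2 (g(I) = 3 - 1 = 2)
w(Y, f) = 21 + 2*Y (w(Y, f) = 2*Y + 21 = 21 + 2*Y)
106*w(x(1), C(5, 6)) - 391 = 106*(21 + 2*(-2)) - 391 = 106*(21 - 4) - 391 = 106*17 - 391 = 1802 - 391 = 1411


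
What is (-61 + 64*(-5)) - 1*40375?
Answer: -40756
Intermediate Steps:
(-61 + 64*(-5)) - 1*40375 = (-61 - 320) - 40375 = -381 - 40375 = -40756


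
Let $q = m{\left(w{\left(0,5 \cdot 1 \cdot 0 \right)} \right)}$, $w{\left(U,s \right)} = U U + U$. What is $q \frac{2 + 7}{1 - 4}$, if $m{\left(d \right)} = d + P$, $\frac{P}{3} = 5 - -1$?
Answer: $-54$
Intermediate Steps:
$P = 18$ ($P = 3 \left(5 - -1\right) = 3 \left(5 + 1\right) = 3 \cdot 6 = 18$)
$w{\left(U,s \right)} = U + U^{2}$ ($w{\left(U,s \right)} = U^{2} + U = U + U^{2}$)
$m{\left(d \right)} = 18 + d$ ($m{\left(d \right)} = d + 18 = 18 + d$)
$q = 18$ ($q = 18 + 0 \left(1 + 0\right) = 18 + 0 \cdot 1 = 18 + 0 = 18$)
$q \frac{2 + 7}{1 - 4} = 18 \frac{2 + 7}{1 - 4} = 18 \frac{9}{-3} = 18 \cdot 9 \left(- \frac{1}{3}\right) = 18 \left(-3\right) = -54$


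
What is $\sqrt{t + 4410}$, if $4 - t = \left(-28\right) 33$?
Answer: $\sqrt{5338} \approx 73.062$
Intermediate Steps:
$t = 928$ ($t = 4 - \left(-28\right) 33 = 4 - -924 = 4 + 924 = 928$)
$\sqrt{t + 4410} = \sqrt{928 + 4410} = \sqrt{5338}$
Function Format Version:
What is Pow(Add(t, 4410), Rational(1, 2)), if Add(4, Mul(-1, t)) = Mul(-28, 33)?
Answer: Pow(5338, Rational(1, 2)) ≈ 73.062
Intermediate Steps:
t = 928 (t = Add(4, Mul(-1, Mul(-28, 33))) = Add(4, Mul(-1, -924)) = Add(4, 924) = 928)
Pow(Add(t, 4410), Rational(1, 2)) = Pow(Add(928, 4410), Rational(1, 2)) = Pow(5338, Rational(1, 2))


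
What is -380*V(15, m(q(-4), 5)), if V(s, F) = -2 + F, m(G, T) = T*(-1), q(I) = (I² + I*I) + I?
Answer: 2660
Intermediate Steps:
q(I) = I + 2*I² (q(I) = (I² + I²) + I = 2*I² + I = I + 2*I²)
m(G, T) = -T
-380*V(15, m(q(-4), 5)) = -380*(-2 - 1*5) = -380*(-2 - 5) = -380*(-7) = 2660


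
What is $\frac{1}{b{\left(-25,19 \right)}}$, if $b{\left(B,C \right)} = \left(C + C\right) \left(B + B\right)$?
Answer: $- \frac{1}{1900} \approx -0.00052632$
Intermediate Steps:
$b{\left(B,C \right)} = 4 B C$ ($b{\left(B,C \right)} = 2 C 2 B = 4 B C$)
$\frac{1}{b{\left(-25,19 \right)}} = \frac{1}{4 \left(-25\right) 19} = \frac{1}{-1900} = - \frac{1}{1900}$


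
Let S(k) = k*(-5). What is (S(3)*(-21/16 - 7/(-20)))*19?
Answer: 4389/16 ≈ 274.31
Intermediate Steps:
S(k) = -5*k
(S(3)*(-21/16 - 7/(-20)))*19 = ((-5*3)*(-21/16 - 7/(-20)))*19 = -15*(-21*1/16 - 7*(-1/20))*19 = -15*(-21/16 + 7/20)*19 = -15*(-77/80)*19 = (231/16)*19 = 4389/16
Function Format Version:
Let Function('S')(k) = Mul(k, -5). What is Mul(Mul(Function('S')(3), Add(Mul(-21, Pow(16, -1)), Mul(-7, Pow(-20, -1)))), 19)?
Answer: Rational(4389, 16) ≈ 274.31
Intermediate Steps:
Function('S')(k) = Mul(-5, k)
Mul(Mul(Function('S')(3), Add(Mul(-21, Pow(16, -1)), Mul(-7, Pow(-20, -1)))), 19) = Mul(Mul(Mul(-5, 3), Add(Mul(-21, Pow(16, -1)), Mul(-7, Pow(-20, -1)))), 19) = Mul(Mul(-15, Add(Mul(-21, Rational(1, 16)), Mul(-7, Rational(-1, 20)))), 19) = Mul(Mul(-15, Add(Rational(-21, 16), Rational(7, 20))), 19) = Mul(Mul(-15, Rational(-77, 80)), 19) = Mul(Rational(231, 16), 19) = Rational(4389, 16)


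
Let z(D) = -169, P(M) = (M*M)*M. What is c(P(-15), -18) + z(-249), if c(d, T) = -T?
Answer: -151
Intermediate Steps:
P(M) = M³ (P(M) = M²*M = M³)
c(P(-15), -18) + z(-249) = -1*(-18) - 169 = 18 - 169 = -151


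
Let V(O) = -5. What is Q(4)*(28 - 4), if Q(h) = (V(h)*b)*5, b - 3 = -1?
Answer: -1200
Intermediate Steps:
b = 2 (b = 3 - 1 = 2)
Q(h) = -50 (Q(h) = -5*2*5 = -10*5 = -50)
Q(4)*(28 - 4) = -50*(28 - 4) = -50*24 = -1200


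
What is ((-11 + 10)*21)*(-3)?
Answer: 63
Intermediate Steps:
((-11 + 10)*21)*(-3) = -1*21*(-3) = -21*(-3) = 63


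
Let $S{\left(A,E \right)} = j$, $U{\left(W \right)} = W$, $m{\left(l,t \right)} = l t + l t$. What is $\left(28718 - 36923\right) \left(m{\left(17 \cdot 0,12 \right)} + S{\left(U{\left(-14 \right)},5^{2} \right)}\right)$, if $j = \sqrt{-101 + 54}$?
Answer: $- 8205 i \sqrt{47} \approx - 56251.0 i$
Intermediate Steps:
$m{\left(l,t \right)} = 2 l t$
$j = i \sqrt{47}$ ($j = \sqrt{-47} = i \sqrt{47} \approx 6.8557 i$)
$S{\left(A,E \right)} = i \sqrt{47}$
$\left(28718 - 36923\right) \left(m{\left(17 \cdot 0,12 \right)} + S{\left(U{\left(-14 \right)},5^{2} \right)}\right) = \left(28718 - 36923\right) \left(2 \cdot 17 \cdot 0 \cdot 12 + i \sqrt{47}\right) = - 8205 \left(2 \cdot 0 \cdot 12 + i \sqrt{47}\right) = - 8205 \left(0 + i \sqrt{47}\right) = - 8205 i \sqrt{47}$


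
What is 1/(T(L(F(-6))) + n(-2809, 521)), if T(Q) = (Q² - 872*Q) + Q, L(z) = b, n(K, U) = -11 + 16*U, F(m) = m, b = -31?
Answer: 1/36287 ≈ 2.7558e-5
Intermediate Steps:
L(z) = -31
T(Q) = Q² - 871*Q
1/(T(L(F(-6))) + n(-2809, 521)) = 1/(-31*(-871 - 31) + (-11 + 16*521)) = 1/(-31*(-902) + (-11 + 8336)) = 1/(27962 + 8325) = 1/36287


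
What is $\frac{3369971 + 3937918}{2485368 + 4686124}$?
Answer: $\frac{7307889}{7171492} \approx 1.019$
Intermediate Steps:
$\frac{3369971 + 3937918}{2485368 + 4686124} = \frac{7307889}{7171492}$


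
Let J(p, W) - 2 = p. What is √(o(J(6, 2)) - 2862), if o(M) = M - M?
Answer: 3*I*√318 ≈ 53.498*I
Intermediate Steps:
J(p, W) = 2 + p
o(M) = 0
√(o(J(6, 2)) - 2862) = √(0 - 2862) = √(-2862) = 3*I*√318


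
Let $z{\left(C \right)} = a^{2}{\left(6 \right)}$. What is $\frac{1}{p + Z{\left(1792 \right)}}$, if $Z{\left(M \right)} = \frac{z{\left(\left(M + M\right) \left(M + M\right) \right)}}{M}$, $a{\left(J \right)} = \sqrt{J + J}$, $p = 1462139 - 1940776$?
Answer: $- \frac{448}{214429373} \approx -2.0893 \cdot 10^{-6}$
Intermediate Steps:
$p = -478637$
$a{\left(J \right)} = \sqrt{2} \sqrt{J}$ ($a{\left(J \right)} = \sqrt{2 J} = \sqrt{2} \sqrt{J}$)
$z{\left(C \right)} = 12$ ($z{\left(C \right)} = \left(\sqrt{2} \sqrt{6}\right)^{2} = \left(2 \sqrt{3}\right)^{2} = 12$)
$Z{\left(M \right)} = \frac{12}{M}$
$\frac{1}{p + Z{\left(1792 \right)}} = \frac{1}{-478637 + \frac{12}{1792}} = \frac{1}{-478637 + 12 \cdot \frac{1}{1792}} = \frac{1}{-478637 + \frac{3}{448}} = \frac{1}{- \frac{214429373}{448}} = - \frac{448}{214429373}$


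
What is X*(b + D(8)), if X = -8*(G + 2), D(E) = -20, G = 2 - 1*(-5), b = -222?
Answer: 17424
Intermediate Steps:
G = 7 (G = 2 + 5 = 7)
X = -72 (X = -8*(7 + 2) = -8*9 = -72)
X*(b + D(8)) = -72*(-222 - 20) = -72*(-242) = 17424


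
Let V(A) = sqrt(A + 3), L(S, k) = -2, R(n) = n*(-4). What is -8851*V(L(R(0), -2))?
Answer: -8851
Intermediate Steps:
R(n) = -4*n
V(A) = sqrt(3 + A)
-8851*V(L(R(0), -2)) = -8851*sqrt(3 - 2) = -8851*sqrt(1) = -8851*1 = -8851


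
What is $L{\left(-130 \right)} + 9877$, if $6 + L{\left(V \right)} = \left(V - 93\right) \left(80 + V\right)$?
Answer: $21021$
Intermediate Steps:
$L{\left(V \right)} = -6 + \left(-93 + V\right) \left(80 + V\right)$ ($L{\left(V \right)} = -6 + \left(V - 93\right) \left(80 + V\right) = -6 + \left(-93 + V\right) \left(80 + V\right)$)
$L{\left(-130 \right)} + 9877 = \left(-7446 + \left(-130\right)^{2} - -1690\right) + 9877 = \left(-7446 + 16900 + 1690\right) + 9877 = 11144 + 9877 = 21021$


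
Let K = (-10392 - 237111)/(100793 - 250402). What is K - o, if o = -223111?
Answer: 33379661102/149609 ≈ 2.2311e+5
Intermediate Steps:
K = 247503/149609 (K = -247503/(-149609) = -247503*(-1/149609) = 247503/149609 ≈ 1.6543)
K - o = 247503/149609 - 1*(-223111) = 247503/149609 + 223111 = 33379661102/149609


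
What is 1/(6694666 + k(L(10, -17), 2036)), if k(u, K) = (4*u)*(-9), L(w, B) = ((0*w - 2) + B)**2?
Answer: 1/6681670 ≈ 1.4966e-7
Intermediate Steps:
L(w, B) = (-2 + B)**2 (L(w, B) = ((0 - 2) + B)**2 = (-2 + B)**2)
k(u, K) = -36*u
1/(6694666 + k(L(10, -17), 2036)) = 1/(6694666 - 36*(-2 - 17)**2) = 1/(6694666 - 36*(-19)**2) = 1/(6694666 - 36*361) = 1/(6694666 - 12996) = 1/6681670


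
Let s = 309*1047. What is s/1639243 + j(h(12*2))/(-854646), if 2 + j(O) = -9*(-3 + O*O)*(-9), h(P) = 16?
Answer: 242907909545/1400972472978 ≈ 0.17339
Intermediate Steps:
j(O) = -245 + 81*O² (j(O) = -2 - 9*(-3 + O*O)*(-9) = -2 - 9*(-3 + O²)*(-9) = -2 + (27 - 9*O²)*(-9) = -2 + (-243 + 81*O²) = -245 + 81*O²)
s = 323523
s/1639243 + j(h(12*2))/(-854646) = 323523/1639243 + (-245 + 81*16²)/(-854646) = 323523*(1/1639243) + (-245 + 81*256)*(-1/854646) = 323523/1639243 + (-245 + 20736)*(-1/854646) = 323523/1639243 + 20491*(-1/854646) = 323523/1639243 - 20491/854646 = 242907909545/1400972472978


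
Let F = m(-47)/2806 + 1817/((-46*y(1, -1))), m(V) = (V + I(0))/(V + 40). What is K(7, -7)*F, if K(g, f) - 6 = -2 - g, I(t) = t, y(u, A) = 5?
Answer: 1163436/49105 ≈ 23.693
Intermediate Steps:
K(g, f) = 4 - g (K(g, f) = 6 + (-2 - g) = 4 - g)
m(V) = V/(40 + V) (m(V) = (V + 0)/(V + 40) = V/(40 + V))
F = -387812/49105 (F = -47/(40 - 47)/2806 + 1817/((-46*5)) = -47/(-7)*(1/2806) + 1817/(-230) = -47*(-⅐)*(1/2806) + 1817*(-1/230) = (47/7)*(1/2806) - 79/10 = 47/19642 - 79/10 = -387812/49105 ≈ -7.8976)
K(7, -7)*F = (4 - 1*7)*(-387812/49105) = (4 - 7)*(-387812/49105) = -3*(-387812/49105) = 1163436/49105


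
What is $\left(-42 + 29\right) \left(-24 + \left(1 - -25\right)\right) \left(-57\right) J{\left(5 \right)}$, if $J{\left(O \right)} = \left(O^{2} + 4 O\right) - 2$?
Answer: $63726$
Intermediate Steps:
$J{\left(O \right)} = -2 + O^{2} + 4 O$
$\left(-42 + 29\right) \left(-24 + \left(1 - -25\right)\right) \left(-57\right) J{\left(5 \right)} = \left(-42 + 29\right) \left(-24 + \left(1 - -25\right)\right) \left(-57\right) \left(-2 + 5^{2} + 4 \cdot 5\right) = - 13 \left(-24 + \left(1 + 25\right)\right) \left(-57\right) \left(-2 + 25 + 20\right) = - 13 \left(-24 + 26\right) \left(-57\right) 43 = \left(-13\right) 2 \left(-57\right) 43 = \left(-26\right) \left(-57\right) 43 = 1482 \cdot 43 = 63726$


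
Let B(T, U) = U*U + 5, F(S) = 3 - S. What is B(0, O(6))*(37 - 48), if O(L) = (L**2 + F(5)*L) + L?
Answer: -9955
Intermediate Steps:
O(L) = L**2 - L (O(L) = (L**2 + (3 - 1*5)*L) + L = (L**2 + (3 - 5)*L) + L = (L**2 - 2*L) + L = L**2 - L)
B(T, U) = 5 + U**2 (B(T, U) = U**2 + 5 = 5 + U**2)
B(0, O(6))*(37 - 48) = (5 + (6*(-1 + 6))**2)*(37 - 48) = (5 + (6*5)**2)*(-11) = (5 + 30**2)*(-11) = (5 + 900)*(-11) = 905*(-11) = -9955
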